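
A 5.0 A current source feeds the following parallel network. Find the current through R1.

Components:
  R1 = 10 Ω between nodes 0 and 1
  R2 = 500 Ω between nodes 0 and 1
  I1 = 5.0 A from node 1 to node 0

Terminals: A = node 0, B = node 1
All resistors sit directly between nodes 0 and 1, so they are in parallel and share one voltage V; the full source current 5 A splits among them.
1/R_par = 1/10 + 1/500 = 0.102 S  =>  R_par = 9.804 Ω
V = I × R_par = 5 × 9.804 = 49.02 V
I_R1 = V/R1 = 49.02/10 = 4.902 A

Final answer: 4.902 A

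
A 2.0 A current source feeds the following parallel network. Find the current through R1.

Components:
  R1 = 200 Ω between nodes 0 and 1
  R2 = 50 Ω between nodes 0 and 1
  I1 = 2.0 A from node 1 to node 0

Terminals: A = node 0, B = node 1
All resistors sit directly between nodes 0 and 1, so they are in parallel and share one voltage V; the full source current 2 A splits among them.
1/R_par = 1/200 + 1/50 = 0.025 S  =>  R_par = 40 Ω
V = I × R_par = 2 × 40 = 80 V
I_R1 = V/R1 = 80/200 = 0.4 A

Final answer: 0.4 A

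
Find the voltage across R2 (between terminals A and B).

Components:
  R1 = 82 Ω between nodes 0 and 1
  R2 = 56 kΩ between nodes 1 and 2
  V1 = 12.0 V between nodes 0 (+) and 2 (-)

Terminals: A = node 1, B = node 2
R1 and R2 are in series across V1 (node 0 → node 1 → node 2), and the output A–B is taken across R2, so this is a voltage divider.
Series current: I = V1/(R1 + R2) = 12/(82 + 56000) = 12/56080 = 0.000214 A
V_R2 = I × R2 = V1 × R2/(R1 + R2) = 12 × 56000/56080 = 11.98 V

Final answer: 11.98 V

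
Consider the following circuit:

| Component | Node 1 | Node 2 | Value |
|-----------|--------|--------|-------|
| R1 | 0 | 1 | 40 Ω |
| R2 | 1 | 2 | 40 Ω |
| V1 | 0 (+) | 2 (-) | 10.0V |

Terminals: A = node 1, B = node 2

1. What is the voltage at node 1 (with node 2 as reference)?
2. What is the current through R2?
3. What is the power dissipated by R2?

Nodal analysis, taking node 2 as the 0 V reference.
Source V1 fixes V_0 = 10 V.
KCL at each unknown node (sum of currents leaving = 0; resistances in Ω):
  Node 1: (V_1 - 10)/40 + (V_1 - 0)/40 = 0
Collecting terms: 0.05 × V_1 = 0.25  =>  V_1 = 5 V
Part 1:
  Read off the nodal solution: V_1 = 5 V
Part 2:
  I_R2 = (V_1 - V_2)/R2 = (5 - 0)/40 = 0.125 A
  Magnitude: I_R2 = 0.125 A
Part 3:
  I_R2 = (V_1 - V_2)/R2 = (5 - 0)/40 = 0.125 A
  P_R2 = I_R2² × R2 = (0.125)² × 40 = 0.625 W

Final answers:
1. V_1 = 5 V
2. I_R2 = 0.125 A
3. P_R2 = 0.625 W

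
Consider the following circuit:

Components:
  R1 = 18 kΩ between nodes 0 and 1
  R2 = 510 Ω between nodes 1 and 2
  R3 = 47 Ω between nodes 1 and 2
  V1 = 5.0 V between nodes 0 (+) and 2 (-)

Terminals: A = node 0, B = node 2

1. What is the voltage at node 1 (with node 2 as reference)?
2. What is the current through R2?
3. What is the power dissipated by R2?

Nodal analysis, taking node 2 as the 0 V reference.
Source V1 fixes V_0 = 5 V.
KCL at each unknown node (sum of currents leaving = 0; resistances in Ω):
  Node 1: (V_1 - 5)/18000 + (V_1 - 0)/510 + (V_1 - 0)/47 = 0
Collecting terms: 0.02329 × V_1 = 0.0002778  =>  V_1 = 0.01193 V
Part 1:
  Read off the nodal solution: V_1 = 0.01193 V
Part 2:
  I_R2 = (V_1 - V_2)/R2 = (0.01193 - 0)/510 = 0.00002338 A
  Magnitude: I_R2 = 0.00002338 A
Part 3:
  I_R2 = (V_1 - V_2)/R2 = (0.01193 - 0)/510 = 0.00002338 A
  P_R2 = I_R2² × R2 = (0.00002338)² × 510 = 0.0000002789 W

Final answers:
1. V_1 = 0.01193 V
2. I_R2 = 2.338e-05 A
3. P_R2 = 2.789e-07 W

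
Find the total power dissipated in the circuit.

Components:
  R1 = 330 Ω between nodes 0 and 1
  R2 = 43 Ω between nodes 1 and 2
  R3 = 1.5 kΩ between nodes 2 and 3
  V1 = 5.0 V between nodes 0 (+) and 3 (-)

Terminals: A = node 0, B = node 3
Nodal analysis, taking node 3 as the 0 V reference.
Source V1 fixes V_0 = 5 V.
KCL at each unknown node (sum of currents leaving = 0; resistances in Ω):
  Node 1: (V_1 - 5)/330 + (V_1 - V_2)/43 = 0
  Node 2: (V_2 - V_1)/43 + (V_2 - 0)/1500 = 0
Collecting terms (coefficients in siemens):
  0.02629·V_1 - 0.02326·V_2 = 0.01515
  0.02392·V_2 - 0.02326·V_1 = 0
Determinant D = (0.02629)(0.02392) - (-0.02326)(-0.02326) = 0.000088
V_1 = [(0.01515)(0.02392) - (-0.02326)(0)]/D = 4.119 V
V_2 = [(0.02629)(0) - (0.01515)(-0.02326)]/D = 4.004 V
Power in each resistor, P = (ΔV)²/R:
  P_R1 = (5 - 4.119)²/330 = 0.002352 W
  P_R2 = (4.119 - 4.004)²/43 = 0.0003064 W
  P_R3 = (4.004 - 0)²/1500 = 0.01069 W
P_total = P_R1 + P_R2 + P_R3 = 0.01335 W

Final answer: 0.01335 W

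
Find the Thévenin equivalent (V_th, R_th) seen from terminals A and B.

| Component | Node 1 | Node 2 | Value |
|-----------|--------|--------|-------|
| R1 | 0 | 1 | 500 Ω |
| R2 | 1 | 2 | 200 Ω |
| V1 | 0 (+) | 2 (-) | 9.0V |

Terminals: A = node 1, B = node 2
Step 1 — V_th is the open-circuit voltage V_A - V_B (nothing connected across the terminals).
Nodal analysis, taking node 2 as the 0 V reference.
Source V1 fixes V_0 = 9 V.
KCL at each unknown node (sum of currents leaving = 0; resistances in Ω):
  Node 1: (V_1 - 9)/500 + (V_1 - 0)/200 = 0
Collecting terms: 0.007 × V_1 = 0.018  =>  V_1 = 2.571 V
V_th = V_1 - V_2 = 2.571 - 0 = 2.571 V
Step 2 — R_th: zero the source — replace V1 by a short circuit (node 2 merges into node 0) — and find the resistance seen between A (node 1) and B (node 0).
Reduce the network between node 1 (A) and node 0 (B) by series/parallel combination:
  Rp1 = R1 ‖ R2 (parallel, both between nodes 0 and 1) = 1/(1/500 + 1/200) = 142.9 Ω
R_th = 142.9 Ω

Final answer: V_th = 2.571 V, R_th = 142.9 Ω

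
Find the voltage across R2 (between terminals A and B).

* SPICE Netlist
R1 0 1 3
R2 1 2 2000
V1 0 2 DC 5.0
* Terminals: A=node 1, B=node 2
R1 and R2 are in series across V1 (node 0 → node 1 → node 2), and the output A–B is taken across R2, so this is a voltage divider.
Series current: I = V1/(R1 + R2) = 5/(3 + 2000) = 5/2003 = 0.002496 A
V_R2 = I × R2 = V1 × R2/(R1 + R2) = 5 × 2000/2003 = 4.993 V

Final answer: 4.993 V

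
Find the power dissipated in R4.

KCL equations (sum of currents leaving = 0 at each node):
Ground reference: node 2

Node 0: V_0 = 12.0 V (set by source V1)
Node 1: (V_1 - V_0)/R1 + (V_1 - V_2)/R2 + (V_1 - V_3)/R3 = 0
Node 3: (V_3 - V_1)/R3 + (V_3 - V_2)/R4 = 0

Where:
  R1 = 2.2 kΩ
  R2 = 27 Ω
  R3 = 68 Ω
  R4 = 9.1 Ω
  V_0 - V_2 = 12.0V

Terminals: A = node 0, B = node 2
Nodal analysis, taking node 2 as the 0 V reference.
Source V1 fixes V_0 = 12 V.
KCL at each unknown node (sum of currents leaving = 0; resistances in Ω):
  Node 1: (V_1 - 12)/2200 + (V_1 - 0)/27 + (V_1 - V_3)/68 = 0
  Node 3: (V_3 - V_1)/68 + (V_3 - 0)/9.1 = 0
Collecting terms (coefficients in siemens):
  0.0522·V_1 - 0.01471·V_3 = 0.005455
  0.1246·V_3 - 0.01471·V_1 = 0
Determinant D = (0.0522)(0.1246) - (-0.01471)(-0.01471) = 0.006287
V_1 = [(0.005455)(0.1246) - (-0.01471)(0)]/D = 0.1081 V
V_3 = [(0.0522)(0) - (0.005455)(-0.01471)]/D = 0.01276 V
I_R4 = (V_2 - V_3)/R4 = (0 - 0.01276)/9.1 = -0.001402 A
P_R4 = I_R4² × R4 = (-0.001402)² × 9.1 = 0.00001789 W

Final answer: 1.789e-05 W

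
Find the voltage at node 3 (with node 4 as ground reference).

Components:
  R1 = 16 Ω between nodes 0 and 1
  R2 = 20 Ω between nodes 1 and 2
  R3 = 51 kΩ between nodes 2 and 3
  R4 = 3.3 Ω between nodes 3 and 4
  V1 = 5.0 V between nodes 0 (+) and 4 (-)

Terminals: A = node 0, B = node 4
Nodal analysis, taking node 4 as the 0 V reference.
Source V1 fixes V_0 = 5 V.
KCL at each unknown node (sum of currents leaving = 0; resistances in Ω):
  Node 1: (V_1 - 5)/16 + (V_1 - V_2)/20 = 0
  Node 2: (V_2 - V_1)/20 + (V_2 - V_3)/51000 = 0
  Node 3: (V_3 - V_2)/51000 + (V_3 - 0)/3.3 = 0
Collecting terms (coefficients in siemens):
  0.1125·V_1 - 0.05·V_2 = 0.3125
  0.05002·V_2 - 0.05·V_1 - 0.00001961·V_3 = 0
  0.303·V_3 - 0.00001961·V_2 = 0
Solving these 3 simultaneous equations (Gaussian elimination) gives:
  V_1 = 4.998 V, V_2 = 4.996 V, V_3 = 0.0003233 V
The requested potential is V_3 = 0.0003233 V.

Final answer: V_3 = 0.0003233 V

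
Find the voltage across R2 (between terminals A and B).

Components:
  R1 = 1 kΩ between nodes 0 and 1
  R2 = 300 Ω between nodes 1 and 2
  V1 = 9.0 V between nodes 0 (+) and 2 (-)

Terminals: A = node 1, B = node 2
R1 and R2 are in series across V1 (node 0 → node 1 → node 2), and the output A–B is taken across R2, so this is a voltage divider.
Series current: I = V1/(R1 + R2) = 9/(1000 + 300) = 9/1300 = 0.006923 A
V_R2 = I × R2 = V1 × R2/(R1 + R2) = 9 × 300/1300 = 2.077 V

Final answer: 2.077 V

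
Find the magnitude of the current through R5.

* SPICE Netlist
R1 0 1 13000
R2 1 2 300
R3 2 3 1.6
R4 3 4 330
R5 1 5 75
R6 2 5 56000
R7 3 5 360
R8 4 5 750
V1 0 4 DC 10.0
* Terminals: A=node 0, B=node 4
Nodal analysis, taking node 4 as the 0 V reference.
Source V1 fixes V_0 = 10 V.
KCL at each unknown node (sum of currents leaving = 0; resistances in Ω):
  Node 1: (V_1 - 10)/13000 + (V_1 - V_2)/300 + (V_1 - V_5)/75 = 0
  Node 2: (V_2 - V_1)/300 + (V_2 - V_3)/1.6 + (V_2 - V_5)/56000 = 0
  Node 3: (V_3 - V_2)/1.6 + (V_3 - 0)/330 + (V_3 - V_5)/360 = 0
  Node 5: (V_5 - V_1)/75 + (V_5 - V_2)/56000 + (V_5 - V_3)/360 + (V_5 - 0)/750 = 0
Collecting terms (coefficients in siemens):
  0.01674·V_1 - 0.003333·V_2 - 0.01333·V_5 = 0.0007692
  0.6284·V_2 - 0.003333·V_1 - 0.625·V_3 - 0.00001786·V_5 = 0
  0.6308·V_3 - 0.625·V_2 - 0.002778·V_5 = 0
  0.01746·V_5 - 0.01333·V_1 - 0.00001786·V_2 - 0.002778·V_3 = 0
Solving these 4 simultaneous equations (Gaussian elimination) gives:
  V_1 = 0.2459 V, V_2 = 0.1546 V, V_3 = 0.1541 V, V_5 = 0.2124 V
I_R5 = (V_1 - V_5)/R5 = (0.2459 - 0.2124)/75 = 0.0004461 A
|I_R5| = 0.0004461 A

Final answer: |I_R5| = 0.0004461 A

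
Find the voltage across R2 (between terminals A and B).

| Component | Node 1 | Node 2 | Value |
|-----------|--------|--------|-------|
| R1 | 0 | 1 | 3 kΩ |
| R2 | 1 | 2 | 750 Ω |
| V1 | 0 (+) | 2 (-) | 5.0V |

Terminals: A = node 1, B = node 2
R1 and R2 are in series across V1 (node 0 → node 1 → node 2), and the output A–B is taken across R2, so this is a voltage divider.
Series current: I = V1/(R1 + R2) = 5/(3000 + 750) = 5/3750 = 0.001333 A
V_R2 = I × R2 = V1 × R2/(R1 + R2) = 5 × 750/3750 = 1 V

Final answer: 1 V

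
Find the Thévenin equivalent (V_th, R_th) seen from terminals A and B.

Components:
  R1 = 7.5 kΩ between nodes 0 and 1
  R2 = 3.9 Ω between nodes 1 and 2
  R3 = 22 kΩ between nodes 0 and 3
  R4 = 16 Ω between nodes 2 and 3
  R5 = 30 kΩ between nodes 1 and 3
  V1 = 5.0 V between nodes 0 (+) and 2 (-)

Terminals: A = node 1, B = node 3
Step 1 — V_th is the open-circuit voltage V_A - V_B (nothing connected across the terminals).
Nodal analysis, taking node 2 as the 0 V reference.
Source V1 fixes V_0 = 5 V.
KCL at each unknown node (sum of currents leaving = 0; resistances in Ω):
  Node 1: (V_1 - 5)/7500 + (V_1 - 0)/3.9 + (V_1 - V_3)/30000 = 0
  Node 3: (V_3 - 5)/22000 + (V_3 - 0)/16 + (V_3 - V_1)/30000 = 0
Collecting terms (coefficients in siemens):
  0.2566·V_1 - 0.00003333·V_3 = 0.0006667
  0.06258·V_3 - 0.00003333·V_1 = 0.0002273
Determinant D = (0.2566)(0.06258) - (-0.00003333)(-0.00003333) = 0.01606
V_1 = [(0.0006667)(0.06258) - (-0.00003333)(0.0002273)]/D = 0.002599 V
V_3 = [(0.2566)(0.0002273) - (0.0006667)(-0.00003333)]/D = 0.003633 V
V_th = V_1 - V_3 = 0.002599 - 0.003633 = -0.001034 V
Step 2 — R_th: zero the source — replace V1 by a short circuit (node 2 merges into node 0) — and find the resistance seen between A (node 1) and B (node 3).
Reduce the network between node 1 (A) and node 3 (B) by series/parallel combination:
  Rp1 = R1 ‖ R2 (parallel, both between nodes 0 and 1) = 1/(1/7500 + 1/3.9) = 3.898 Ω
  Rp2 = R3 ‖ R4 (parallel, both between nodes 0 and 3) = 1/(1/22000 + 1/16) = 15.99 Ω
  Rs1 = Rp1 + Rp2 (series, joined only at node 0) = 3.898 + 15.99 = 19.89 Ω
  Rp3 = R5 ‖ Rs1 (parallel, both between nodes 1 and 3) = 1/(1/30000 + 1/19.89) = 19.87 Ω
R_th = 19.87 Ω

Final answer: V_th = -0.001034 V, R_th = 19.87 Ω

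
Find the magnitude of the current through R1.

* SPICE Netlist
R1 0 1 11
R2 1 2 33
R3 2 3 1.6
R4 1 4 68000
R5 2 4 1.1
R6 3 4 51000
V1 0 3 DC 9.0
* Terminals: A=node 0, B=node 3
Nodal analysis, taking node 3 as the 0 V reference.
Source V1 fixes V_0 = 9 V.
KCL at each unknown node (sum of currents leaving = 0; resistances in Ω):
  Node 1: (V_1 - 9)/11 + (V_1 - V_2)/33 + (V_1 - V_4)/68000 = 0
  Node 2: (V_2 - V_1)/33 + (V_2 - 0)/1.6 + (V_2 - V_4)/1.1 = 0
  Node 4: (V_4 - V_1)/68000 + (V_4 - V_2)/1.1 + (V_4 - 0)/51000 = 0
Collecting terms (coefficients in siemens):
  0.1212·V_1 - 0.0303·V_2 - 0.00001471·V_4 = 0.8182
  1.564·V_2 - 0.0303·V_1 - 0.9091·V_4 = 0
  0.9091·V_4 - 0.00001471·V_1 - 0.9091·V_2 = 0
Solving these 3 simultaneous equations (Gaussian elimination) gives:
  V_1 = 6.828 V, V_2 = 0.3159 V, V_4 = 0.316 V
I_R1 = (V_0 - V_1)/R1 = (9 - 6.828)/11 = 0.1974 A
|I_R1| = 0.1974 A

Final answer: |I_R1| = 0.1974 A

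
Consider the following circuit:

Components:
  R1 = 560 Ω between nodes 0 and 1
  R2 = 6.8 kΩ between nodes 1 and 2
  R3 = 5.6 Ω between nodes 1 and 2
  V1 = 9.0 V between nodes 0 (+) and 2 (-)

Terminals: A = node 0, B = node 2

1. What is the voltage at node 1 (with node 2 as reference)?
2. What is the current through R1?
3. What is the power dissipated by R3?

Nodal analysis, taking node 2 as the 0 V reference.
Source V1 fixes V_0 = 9 V.
KCL at each unknown node (sum of currents leaving = 0; resistances in Ω):
  Node 1: (V_1 - 9)/560 + (V_1 - 0)/6800 + (V_1 - 0)/5.6 = 0
Collecting terms: 0.1805 × V_1 = 0.01607  =>  V_1 = 0.08904 V
Part 1:
  Read off the nodal solution: V_1 = 0.08904 V
Part 2:
  I_R1 = (V_0 - V_1)/R1 = (9 - 0.08904)/560 = 0.01591 A
  Magnitude: I_R1 = 0.01591 A
Part 3:
  I_R3 = (V_1 - V_2)/R3 = (0.08904 - 0)/5.6 = 0.0159 A
  P_R3 = I_R3² × R3 = (0.0159)² × 5.6 = 0.001416 W

Final answers:
1. V_1 = 0.08904 V
2. I_R1 = 0.01591 A
3. P_R3 = 0.001416 W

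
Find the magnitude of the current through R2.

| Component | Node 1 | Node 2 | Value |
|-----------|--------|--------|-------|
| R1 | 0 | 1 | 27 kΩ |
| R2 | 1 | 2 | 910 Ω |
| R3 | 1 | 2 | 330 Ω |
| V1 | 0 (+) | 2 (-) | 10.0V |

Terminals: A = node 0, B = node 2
Nodal analysis, taking node 2 as the 0 V reference.
Source V1 fixes V_0 = 10 V.
KCL at each unknown node (sum of currents leaving = 0; resistances in Ω):
  Node 1: (V_1 - 10)/27000 + (V_1 - 0)/910 + (V_1 - 0)/330 = 0
Collecting terms: 0.004166 × V_1 = 0.0003704  =>  V_1 = 0.0889 V
I_R2 = (V_1 - V_2)/R2 = (0.0889 - 0)/910 = 0.00009769 A
|I_R2| = 0.00009769 A

Final answer: |I_R2| = 9.769e-05 A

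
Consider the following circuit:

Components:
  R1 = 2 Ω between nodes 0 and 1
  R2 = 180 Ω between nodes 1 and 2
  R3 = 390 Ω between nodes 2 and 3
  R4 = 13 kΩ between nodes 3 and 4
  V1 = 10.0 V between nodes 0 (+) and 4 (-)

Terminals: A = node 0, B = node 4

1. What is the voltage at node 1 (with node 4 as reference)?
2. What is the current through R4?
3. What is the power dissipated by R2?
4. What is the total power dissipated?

Nodal analysis, taking node 4 as the 0 V reference.
Source V1 fixes V_0 = 10 V.
KCL at each unknown node (sum of currents leaving = 0; resistances in Ω):
  Node 1: (V_1 - 10)/2 + (V_1 - V_2)/180 = 0
  Node 2: (V_2 - V_1)/180 + (V_2 - V_3)/390 = 0
  Node 3: (V_3 - V_2)/390 + (V_3 - 0)/13000 = 0
Collecting terms (coefficients in siemens):
  0.5056·V_1 - 0.005556·V_2 = 5
  0.00812·V_2 - 0.005556·V_1 - 0.002564·V_3 = 0
  0.002641·V_3 - 0.002564·V_2 = 0
Solving these 3 simultaneous equations (Gaussian elimination) gives:
  V_1 = 9.999 V, V_2 = 9.866 V, V_3 = 9.579 V
Part 1:
  Read off the nodal solution: V_1 = 9.999 V
Part 2:
  I_R4 = (V_3 - V_4)/R4 = (9.579 - 0)/13000 = 0.0007368 A
  Magnitude: I_R4 = 0.0007368 A
Part 3:
  I_R2 = (V_1 - V_2)/R2 = (9.999 - 9.866)/180 = 0.0007368 A
  P_R2 = I_R2² × R2 = (0.0007368)² × 180 = 0.00009772 W
Part 4:
  Power in each resistor, P = (ΔV)²/R:
    P_R1 = (10 - 9.999)²/2 = 0.000001086 W
    P_R2 = (9.999 - 9.866)²/180 = 0.00009772 W
    P_R3 = (9.866 - 9.579)²/390 = 0.0002117 W
    P_R4 = (9.579 - 0)²/13000 = 0.007058 W
  P_total = P_R1 + P_R2 + P_R3 + P_R4 = 0.007368 W

Final answers:
1. V_1 = 9.999 V
2. I_R4 = 0.0007368 A
3. P_R2 = 9.772e-05 W
4. P_total = 0.007368 W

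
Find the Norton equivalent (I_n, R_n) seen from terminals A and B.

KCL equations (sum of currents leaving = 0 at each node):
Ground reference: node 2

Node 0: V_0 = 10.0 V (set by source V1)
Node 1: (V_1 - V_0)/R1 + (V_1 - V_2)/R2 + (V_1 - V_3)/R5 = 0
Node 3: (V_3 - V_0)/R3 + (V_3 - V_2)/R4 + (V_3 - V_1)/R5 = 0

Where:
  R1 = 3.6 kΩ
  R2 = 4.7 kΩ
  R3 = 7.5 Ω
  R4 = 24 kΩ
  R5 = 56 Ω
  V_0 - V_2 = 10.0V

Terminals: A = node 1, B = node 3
Find the Thévenin equivalent first; then I_n = V_th/R_th and R_n = R_th.
Step 1 — V_th is the open-circuit voltage V_A - V_B (nothing connected across the terminals).
Nodal analysis, taking node 2 as the 0 V reference.
Source V1 fixes V_0 = 10 V.
KCL at each unknown node (sum of currents leaving = 0; resistances in Ω):
  Node 1: (V_1 - 10)/3600 + (V_1 - 0)/4700 + (V_1 - V_3)/56 = 0
  Node 3: (V_3 - 10)/7.5 + (V_3 - 0)/24000 + (V_3 - V_1)/56 = 0
Collecting terms (coefficients in siemens):
  0.01835·V_1 - 0.01786·V_3 = 0.002778
  0.1512·V_3 - 0.01786·V_1 = 1.333
Determinant D = (0.01835)(0.1512) - (-0.01786)(-0.01786) = 0.002456
V_1 = [(0.002778)(0.1512) - (-0.01786)(1.333)]/D = 9.866 V
V_3 = [(0.01835)(1.333) - (0.002778)(-0.01786)]/D = 9.981 V
V_th = V_1 - V_3 = 9.866 - 9.981 = -0.1155 V
Step 2 — R_th: zero the source — replace V1 by a short circuit (node 2 merges into node 0) — and find the resistance seen between A (node 1) and B (node 3).
Reduce the network between node 1 (A) and node 3 (B) by series/parallel combination:
  Rp1 = R1 ‖ R2 (parallel, both between nodes 0 and 1) = 1/(1/3600 + 1/4700) = 2039 Ω
  Rp2 = R3 ‖ R4 (parallel, both between nodes 0 and 3) = 1/(1/7.5 + 1/24000) = 7.498 Ω
  Rs1 = Rp1 + Rp2 (series, joined only at node 0) = 2039 + 7.498 = 2046 Ω
  Rp3 = R5 ‖ Rs1 (parallel, both between nodes 1 and 3) = 1/(1/56 + 1/2046) = 54.51 Ω
R_th = 54.51 Ω
I_n = V_th/R_th = -0.1155/54.51 = -0.002118 A, and R_n = R_th = 54.51 Ω

Final answer: I_n = -0.002118 A, R_n = 54.51 Ω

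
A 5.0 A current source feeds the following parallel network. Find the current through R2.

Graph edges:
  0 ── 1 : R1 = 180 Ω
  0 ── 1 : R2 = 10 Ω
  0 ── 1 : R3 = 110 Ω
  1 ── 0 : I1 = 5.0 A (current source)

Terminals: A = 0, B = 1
All resistors sit directly between nodes 0 and 1, so they are in parallel and share one voltage V; the full source current 5 A splits among them.
1/R_par = 1/180 + 1/10 + 1/110 = 0.1146 S  =>  R_par = 8.722 Ω
V = I × R_par = 5 × 8.722 = 43.61 V
I_R2 = V/R2 = 43.61/10 = 4.361 A

Final answer: 4.361 A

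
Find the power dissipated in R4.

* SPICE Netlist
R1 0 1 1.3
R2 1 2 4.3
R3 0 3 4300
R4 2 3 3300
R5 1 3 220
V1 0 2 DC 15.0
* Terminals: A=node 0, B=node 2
Nodal analysis, taking node 2 as the 0 V reference.
Source V1 fixes V_0 = 15 V.
KCL at each unknown node (sum of currents leaving = 0; resistances in Ω):
  Node 1: (V_1 - 15)/1.3 + (V_1 - 0)/4.3 + (V_1 - V_3)/220 = 0
  Node 3: (V_3 - 15)/4300 + (V_3 - 0)/3300 + (V_3 - V_1)/220 = 0
Collecting terms (coefficients in siemens):
  1.006·V_1 - 0.004545·V_3 = 11.54
  0.005081·V_3 - 0.004545·V_1 = 0.003488
Determinant D = (1.006)(0.005081) - (-0.004545)(-0.004545) = 0.005093
V_1 = [(11.54)(0.005081) - (-0.004545)(0.003488)]/D = 11.52 V
V_3 = [(1.006)(0.003488) - (11.54)(-0.004545)]/D = 10.99 V
I_R4 = (V_2 - V_3)/R4 = (0 - 10.99)/3300 = -0.00333 A
P_R4 = I_R4² × R4 = (-0.00333)² × 3300 = 0.03659 W

Final answer: 0.03659 W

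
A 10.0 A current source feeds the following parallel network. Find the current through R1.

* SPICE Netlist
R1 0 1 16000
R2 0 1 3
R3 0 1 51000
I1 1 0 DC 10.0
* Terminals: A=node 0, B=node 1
All resistors sit directly between nodes 0 and 1, so they are in parallel and share one voltage V; the full source current 10 A splits among them.
1/R_par = 1/16000 + 1/3 + 1/51000 = 0.3334 S  =>  R_par = 2.999 Ω
V = I × R_par = 10 × 2.999 = 29.99 V
I_R1 = V/R1 = 29.99/16000 = 0.001875 A

Final answer: 0.001875 A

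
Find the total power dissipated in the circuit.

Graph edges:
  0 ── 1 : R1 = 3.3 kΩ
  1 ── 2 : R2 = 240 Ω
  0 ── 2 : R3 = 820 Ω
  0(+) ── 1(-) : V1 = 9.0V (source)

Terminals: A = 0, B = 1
Nodal analysis, taking node 1 as the 0 V reference.
Source V1 fixes V_0 = 9 V.
KCL at each unknown node (sum of currents leaving = 0; resistances in Ω):
  Node 2: (V_2 - 0)/240 + (V_2 - 9)/820 = 0
Collecting terms: 0.005386 × V_2 = 0.01098  =>  V_2 = 2.038 V
Power in each resistor, P = (ΔV)²/R:
  P_R1 = (9 - 0)²/3300 = 0.02455 W
  P_R2 = (0 - 2.038)²/240 = 0.0173 W
  P_R3 = (9 - 2.038)²/820 = 0.05911 W
P_total = P_R1 + P_R2 + P_R3 = 0.101 W

Final answer: 0.101 W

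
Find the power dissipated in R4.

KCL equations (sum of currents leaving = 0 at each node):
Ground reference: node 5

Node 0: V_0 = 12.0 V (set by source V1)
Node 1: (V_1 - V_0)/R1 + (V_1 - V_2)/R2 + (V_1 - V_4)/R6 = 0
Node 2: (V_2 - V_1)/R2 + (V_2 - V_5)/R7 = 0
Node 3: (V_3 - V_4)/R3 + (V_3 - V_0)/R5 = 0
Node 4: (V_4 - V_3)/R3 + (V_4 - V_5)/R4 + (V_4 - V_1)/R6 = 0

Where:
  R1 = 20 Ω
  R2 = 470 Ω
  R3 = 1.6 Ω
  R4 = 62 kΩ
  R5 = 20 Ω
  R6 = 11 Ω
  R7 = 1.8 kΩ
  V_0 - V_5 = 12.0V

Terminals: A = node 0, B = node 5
Nodal analysis, taking node 5 as the 0 V reference.
Source V1 fixes V_0 = 12 V.
KCL at each unknown node (sum of currents leaving = 0; resistances in Ω):
  Node 1: (V_1 - 12)/20 + (V_1 - V_2)/470 + (V_1 - V_4)/11 = 0
  Node 2: (V_2 - V_1)/470 + (V_2 - 0)/1800 = 0
  Node 3: (V_3 - V_4)/1.6 + (V_3 - 12)/20 = 0
  Node 4: (V_4 - V_3)/1.6 + (V_4 - 0)/62000 + (V_4 - V_1)/11 = 0
Collecting terms (coefficients in siemens):
  0.143·V_1 - 0.002128·V_2 - 0.09091·V_4 = 0.6
  0.002683·V_2 - 0.002128·V_1 = 0
  0.675·V_3 - 0.625·V_4 = 0.6
  0.7159·V_4 - 0.09091·V_1 - 0.625·V_3 = 0
Solving these 4 simultaneous equations (Gaussian elimination) gives:
  V_1 = 11.93 V, V_2 = 9.462 V, V_3 = 11.96 V, V_4 = 11.95 V
I_R4 = (V_4 - V_5)/R4 = (11.95 - 0)/62000 = 0.0001928 A
P_R4 = I_R4² × R4 = (0.0001928)² × 62000 = 0.002305 W

Final answer: 0.002305 W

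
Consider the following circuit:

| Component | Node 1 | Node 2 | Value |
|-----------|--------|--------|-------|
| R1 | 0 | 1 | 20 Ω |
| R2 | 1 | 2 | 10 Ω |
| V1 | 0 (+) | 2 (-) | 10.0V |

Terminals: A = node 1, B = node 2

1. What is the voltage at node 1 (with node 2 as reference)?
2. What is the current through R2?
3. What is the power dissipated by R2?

Nodal analysis, taking node 2 as the 0 V reference.
Source V1 fixes V_0 = 10 V.
KCL at each unknown node (sum of currents leaving = 0; resistances in Ω):
  Node 1: (V_1 - 10)/20 + (V_1 - 0)/10 = 0
Collecting terms: 0.15 × V_1 = 0.5  =>  V_1 = 3.333 V
Part 1:
  Read off the nodal solution: V_1 = 3.333 V
Part 2:
  I_R2 = (V_1 - V_2)/R2 = (3.333 - 0)/10 = 0.3333 A
  Magnitude: I_R2 = 0.3333 A
Part 3:
  I_R2 = (V_1 - V_2)/R2 = (3.333 - 0)/10 = 0.3333 A
  P_R2 = I_R2² × R2 = (0.3333)² × 10 = 1.111 W

Final answers:
1. V_1 = 3.333 V
2. I_R2 = 0.3333 A
3. P_R2 = 1.111 W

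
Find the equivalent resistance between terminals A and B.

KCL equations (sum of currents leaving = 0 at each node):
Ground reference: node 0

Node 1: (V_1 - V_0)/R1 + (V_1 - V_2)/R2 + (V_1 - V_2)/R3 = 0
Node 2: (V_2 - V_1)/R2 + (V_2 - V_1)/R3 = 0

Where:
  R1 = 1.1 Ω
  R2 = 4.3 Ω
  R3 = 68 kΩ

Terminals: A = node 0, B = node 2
Reduce the network between node 0 (A) and node 2 (B) by series/parallel combination:
  Rp1 = R2 ‖ R3 (parallel, both between nodes 1 and 2) = 1/(1/4.3 + 1/68000) = 4.3 Ω
  Rs1 = R1 + Rp1 (series, joined only at node 1) = 1.1 + 4.3 = 5.4 Ω
R_eq = 5.4 Ω

Final answer: 5.4 Ω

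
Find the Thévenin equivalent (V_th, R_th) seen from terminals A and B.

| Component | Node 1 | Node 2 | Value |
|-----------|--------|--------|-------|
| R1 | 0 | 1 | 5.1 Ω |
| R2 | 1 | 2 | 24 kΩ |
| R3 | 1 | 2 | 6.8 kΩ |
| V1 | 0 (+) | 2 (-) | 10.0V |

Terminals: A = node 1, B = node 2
Step 1 — V_th is the open-circuit voltage V_A - V_B (nothing connected across the terminals).
Nodal analysis, taking node 2 as the 0 V reference.
Source V1 fixes V_0 = 10 V.
KCL at each unknown node (sum of currents leaving = 0; resistances in Ω):
  Node 1: (V_1 - 10)/5.1 + (V_1 - 0)/24000 + (V_1 - 0)/6800 = 0
Collecting terms: 0.1963 × V_1 = 1.961  =>  V_1 = 9.99 V
V_th = V_1 - V_2 = 9.99 - 0 = 9.99 V
Step 2 — R_th: zero the source — replace V1 by a short circuit (node 2 merges into node 0) — and find the resistance seen between A (node 1) and B (node 0).
Reduce the network between node 1 (A) and node 0 (B) by series/parallel combination:
  Rp1 = R1 ‖ R2 ‖ R3 (parallel, all between nodes 0 and 1) = 1/(1/5.1 + 1/24000 + 1/6800) = 5.095 Ω
R_th = 5.095 Ω

Final answer: V_th = 9.99 V, R_th = 5.095 Ω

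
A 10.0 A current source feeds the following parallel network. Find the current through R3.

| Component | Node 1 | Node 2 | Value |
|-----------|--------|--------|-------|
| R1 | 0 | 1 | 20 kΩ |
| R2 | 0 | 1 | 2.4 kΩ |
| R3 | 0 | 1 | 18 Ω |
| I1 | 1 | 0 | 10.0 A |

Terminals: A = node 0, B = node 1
All resistors sit directly between nodes 0 and 1, so they are in parallel and share one voltage V; the full source current 10 A splits among them.
1/R_par = 1/20000 + 1/2400 + 1/18 = 0.05602 S  =>  R_par = 17.85 Ω
V = I × R_par = 10 × 17.85 = 178.5 V
I_R3 = V/R3 = 178.5/18 = 9.917 A

Final answer: 9.917 A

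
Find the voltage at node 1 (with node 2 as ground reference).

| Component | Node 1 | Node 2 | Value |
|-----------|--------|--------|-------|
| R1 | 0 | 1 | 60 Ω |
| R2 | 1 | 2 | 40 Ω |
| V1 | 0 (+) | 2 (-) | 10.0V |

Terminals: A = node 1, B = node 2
Nodal analysis, taking node 2 as the 0 V reference.
Source V1 fixes V_0 = 10 V.
KCL at each unknown node (sum of currents leaving = 0; resistances in Ω):
  Node 1: (V_1 - 10)/60 + (V_1 - 0)/40 = 0
Collecting terms: 0.04167 × V_1 = 0.1667  =>  V_1 = 4 V
The requested potential is V_1 = 4 V.

Final answer: V_1 = 4 V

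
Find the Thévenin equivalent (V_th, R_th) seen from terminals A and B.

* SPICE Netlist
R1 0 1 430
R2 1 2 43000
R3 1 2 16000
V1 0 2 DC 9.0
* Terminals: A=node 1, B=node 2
Step 1 — V_th is the open-circuit voltage V_A - V_B (nothing connected across the terminals).
Nodal analysis, taking node 2 as the 0 V reference.
Source V1 fixes V_0 = 9 V.
KCL at each unknown node (sum of currents leaving = 0; resistances in Ω):
  Node 1: (V_1 - 9)/430 + (V_1 - 0)/43000 + (V_1 - 0)/16000 = 0
Collecting terms: 0.002411 × V_1 = 0.02093  =>  V_1 = 8.68 V
V_th = V_1 - V_2 = 8.68 - 0 = 8.68 V
Step 2 — R_th: zero the source — replace V1 by a short circuit (node 2 merges into node 0) — and find the resistance seen between A (node 1) and B (node 0).
Reduce the network between node 1 (A) and node 0 (B) by series/parallel combination:
  Rp1 = R1 ‖ R2 ‖ R3 (parallel, all between nodes 0 and 1) = 1/(1/430 + 1/43000 + 1/16000) = 414.7 Ω
R_th = 414.7 Ω

Final answer: V_th = 8.68 V, R_th = 414.7 Ω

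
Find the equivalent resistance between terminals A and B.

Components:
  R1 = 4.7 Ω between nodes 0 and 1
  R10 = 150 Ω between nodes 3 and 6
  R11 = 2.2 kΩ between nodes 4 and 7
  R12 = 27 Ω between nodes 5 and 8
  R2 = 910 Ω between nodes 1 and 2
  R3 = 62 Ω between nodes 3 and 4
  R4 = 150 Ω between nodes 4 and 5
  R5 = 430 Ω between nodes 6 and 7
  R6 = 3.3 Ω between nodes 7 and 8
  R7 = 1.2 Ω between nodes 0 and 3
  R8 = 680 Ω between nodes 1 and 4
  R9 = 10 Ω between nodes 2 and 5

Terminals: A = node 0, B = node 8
The network is not a plain series/parallel combination. Inject a 1 A test current into terminal A (node 0) and return it from terminal B (node 8); then R_eq = V_A / (1 A).
Nodal analysis, taking node 8 as the 0 V reference.
Current source I_test pushes 1 A into node 0 and draws it out of node 8.
KCL at each unknown node (sum of currents leaving = 0; resistances in Ω):
  Node 0: (V_0 - V_1)/4.7 + (V_0 - V_3)/1.2 - 1 = 0
  Node 1: (V_1 - V_0)/4.7 + (V_1 - V_2)/910 + (V_1 - V_4)/680 = 0
  Node 2: (V_2 - V_1)/910 + (V_2 - V_5)/10 = 0
  Node 3: (V_3 - V_0)/1.2 + (V_3 - V_4)/62 + (V_3 - V_6)/150 = 0
  Node 4: (V_4 - V_1)/680 + (V_4 - V_3)/62 + (V_4 - V_5)/150 + (V_4 - V_7)/2200 = 0
  Node 5: (V_5 - V_2)/10 + (V_5 - V_4)/150 + (V_5 - 0)/27 = 0
  Node 6: (V_6 - V_3)/150 + (V_6 - V_7)/430 = 0
  Node 7: (V_7 - V_4)/2200 + (V_7 - V_6)/430 + (V_7 - 0)/3.3 = 0
Collecting terms (coefficients in siemens):
  1.046·V_0 - 0.2128·V_1 - 0.8333·V_3 = 1
  0.2153·V_1 - 0.2128·V_0 - 0.001099·V_2 - 0.001471·V_4 = 0
  0.1011·V_2 - 0.001099·V_1 - 0.1·V_5 = 0
  0.8561·V_3 - 0.8333·V_0 - 0.01613·V_4 - 0.006667·V_6 = 0
  0.02472·V_4 - 0.001471·V_1 - 0.01613·V_3 - 0.006667·V_5 - 0.0004545·V_7 = 0
  0.1437·V_5 - 0.1·V_2 - 0.006667·V_4 = 0
  0.008992·V_6 - 0.006667·V_3 - 0.002326·V_7 = 0
  0.3058·V_7 - 0.0004545·V_4 - 0.002326·V_6 = 0
Solving these 8 simultaneous equations (Gaussian elimination) gives:
  V_0 = 142.3 V, V_1 = 141.4 V, V_2 = 20.51 V, V_3 = 141.3 V
  V_4 = 105.8 V, V_5 = 19.18 V, V_6 = 105 V, V_7 = 0.9558 V
R_eq = V_0 / 1 A = 142.3 Ω

Final answer: 142.3 Ω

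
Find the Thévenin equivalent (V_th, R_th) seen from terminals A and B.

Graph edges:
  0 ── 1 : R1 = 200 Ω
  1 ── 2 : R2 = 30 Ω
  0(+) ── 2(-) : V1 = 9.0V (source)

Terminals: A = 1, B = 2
Step 1 — V_th is the open-circuit voltage V_A - V_B (nothing connected across the terminals).
Nodal analysis, taking node 2 as the 0 V reference.
Source V1 fixes V_0 = 9 V.
KCL at each unknown node (sum of currents leaving = 0; resistances in Ω):
  Node 1: (V_1 - 9)/200 + (V_1 - 0)/30 = 0
Collecting terms: 0.03833 × V_1 = 0.045  =>  V_1 = 1.174 V
V_th = V_1 - V_2 = 1.174 - 0 = 1.174 V
Step 2 — R_th: zero the source — replace V1 by a short circuit (node 2 merges into node 0) — and find the resistance seen between A (node 1) and B (node 0).
Reduce the network between node 1 (A) and node 0 (B) by series/parallel combination:
  Rp1 = R1 ‖ R2 (parallel, both between nodes 0 and 1) = 1/(1/200 + 1/30) = 26.09 Ω
R_th = 26.09 Ω

Final answer: V_th = 1.174 V, R_th = 26.09 Ω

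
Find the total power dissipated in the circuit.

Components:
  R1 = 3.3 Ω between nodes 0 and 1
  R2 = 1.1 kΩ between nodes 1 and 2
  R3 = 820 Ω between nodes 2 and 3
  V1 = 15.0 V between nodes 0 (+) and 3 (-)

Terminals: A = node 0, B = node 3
Nodal analysis, taking node 3 as the 0 V reference.
Source V1 fixes V_0 = 15 V.
KCL at each unknown node (sum of currents leaving = 0; resistances in Ω):
  Node 1: (V_1 - 15)/3.3 + (V_1 - V_2)/1100 = 0
  Node 2: (V_2 - V_1)/1100 + (V_2 - 0)/820 = 0
Collecting terms (coefficients in siemens):
  0.3039·V_1 - 0.0009091·V_2 = 4.545
  0.002129·V_2 - 0.0009091·V_1 = 0
Determinant D = (0.3039)(0.002129) - (-0.0009091)(-0.0009091) = 0.0006461
V_1 = [(4.545)(0.002129) - (-0.0009091)(0)]/D = 14.97 V
V_2 = [(0.3039)(0) - (4.545)(-0.0009091)]/D = 6.395 V
Power in each resistor, P = (ΔV)²/R:
  P_R1 = (15 - 14.97)²/3.3 = 0.0002007 W
  P_R2 = (14.97 - 6.395)²/1100 = 0.06691 W
  P_R3 = (6.395 - 0)²/820 = 0.04988 W
P_total = P_R1 + P_R2 + P_R3 = 0.117 W

Final answer: 0.117 W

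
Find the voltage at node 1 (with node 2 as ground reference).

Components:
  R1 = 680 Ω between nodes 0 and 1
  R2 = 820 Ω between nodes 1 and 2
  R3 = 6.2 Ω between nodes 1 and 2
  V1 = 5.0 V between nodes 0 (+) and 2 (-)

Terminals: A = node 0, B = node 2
Nodal analysis, taking node 2 as the 0 V reference.
Source V1 fixes V_0 = 5 V.
KCL at each unknown node (sum of currents leaving = 0; resistances in Ω):
  Node 1: (V_1 - 5)/680 + (V_1 - 0)/820 + (V_1 - 0)/6.2 = 0
Collecting terms: 0.164 × V_1 = 0.007353  =>  V_1 = 0.04484 V
The requested potential is V_1 = 0.04484 V.

Final answer: V_1 = 0.04484 V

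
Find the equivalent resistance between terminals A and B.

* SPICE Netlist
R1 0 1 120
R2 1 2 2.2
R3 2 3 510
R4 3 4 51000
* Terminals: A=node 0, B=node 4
Reduce the network between node 0 (A) and node 4 (B) by series/parallel combination:
  Rs1 = R1 + R2 (series, joined only at node 1) = 120 + 2.2 = 122.2 Ω
  Rs2 = R3 + Rs1 (series, joined only at node 2) = 510 + 122.2 = 632.2 Ω
  Rs3 = R4 + Rs2 (series, joined only at node 3) = 51000 + 632.2 = 51630 Ω
R_eq = 51.63 kΩ

Final answer: 51.63 kΩ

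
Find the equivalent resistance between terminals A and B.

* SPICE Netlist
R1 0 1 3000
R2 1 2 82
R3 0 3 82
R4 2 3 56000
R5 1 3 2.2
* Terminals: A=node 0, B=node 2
The network is not a plain series/parallel combination. Inject a 1 A test current into terminal A (node 0) and return it from terminal B (node 2); then R_eq = V_A / (1 A).
Nodal analysis, taking node 2 as the 0 V reference.
Current source I_test pushes 1 A into node 0 and draws it out of node 2.
KCL at each unknown node (sum of currents leaving = 0; resistances in Ω):
  Node 0: (V_0 - V_1)/3000 + (V_0 - V_3)/82 - 1 = 0
  Node 1: (V_1 - V_0)/3000 + (V_1 - 0)/82 + (V_1 - V_3)/2.2 = 0
  Node 3: (V_3 - V_0)/82 + (V_3 - V_1)/2.2 + (V_3 - 0)/56000 = 0
Collecting terms (coefficients in siemens):
  0.01253·V_0 - 0.0003333·V_1 - 0.0122·V_3 = 1
  0.4671·V_1 - 0.0003333·V_0 - 0.4545·V_3 = 0
  0.4668·V_3 - 0.0122·V_0 - 0.4545·V_1 = 0
Solving these 3 simultaneous equations (Gaussian elimination) gives:
  V_0 = 163.8 V, V_1 = 81.88 V, V_3 = 84.01 V
R_eq = V_0 / 1 A = 163.8 Ω

Final answer: 163.8 Ω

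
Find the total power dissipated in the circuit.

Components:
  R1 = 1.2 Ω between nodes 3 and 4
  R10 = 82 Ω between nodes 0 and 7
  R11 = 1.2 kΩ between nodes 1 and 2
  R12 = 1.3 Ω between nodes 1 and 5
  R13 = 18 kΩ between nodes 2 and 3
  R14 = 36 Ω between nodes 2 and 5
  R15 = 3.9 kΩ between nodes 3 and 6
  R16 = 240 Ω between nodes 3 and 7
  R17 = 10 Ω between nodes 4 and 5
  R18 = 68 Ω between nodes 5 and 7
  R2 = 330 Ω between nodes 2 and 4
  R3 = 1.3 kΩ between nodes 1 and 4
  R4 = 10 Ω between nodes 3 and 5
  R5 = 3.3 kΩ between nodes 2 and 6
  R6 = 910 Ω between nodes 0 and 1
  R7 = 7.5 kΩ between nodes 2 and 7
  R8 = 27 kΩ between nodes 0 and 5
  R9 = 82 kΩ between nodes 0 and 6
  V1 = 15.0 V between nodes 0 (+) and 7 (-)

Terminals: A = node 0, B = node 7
Nodal analysis, taking node 7 as the 0 V reference.
Source V1 fixes V_0 = 15 V.
KCL at each unknown node (sum of currents leaving = 0; resistances in Ω):
  Node 1: (V_1 - V_4)/1300 + (V_1 - 15)/910 + (V_1 - V_2)/1200 + (V_1 - V_5)/1.3 = 0
  Node 2: (V_2 - V_4)/330 + (V_2 - V_6)/3300 + (V_2 - 0)/7500 + (V_2 - V_1)/1200 + (V_2 - V_3)/18000 + (V_2 - V_5)/36 = 0
  Node 3: (V_3 - V_4)/1.2 + (V_3 - V_5)/10 + (V_3 - V_2)/18000 + (V_3 - V_6)/3900 + (V_3 - 0)/240 = 0
  Node 4: (V_4 - V_3)/1.2 + (V_4 - V_2)/330 + (V_4 - V_1)/1300 + (V_4 - V_5)/10 = 0
  Node 5: (V_5 - V_3)/10 + (V_5 - 15)/27000 + (V_5 - V_1)/1.3 + (V_5 - V_2)/36 + (V_5 - V_4)/10 + (V_5 - 0)/68 = 0
  Node 6: (V_6 - V_2)/3300 + (V_6 - 15)/82000 + (V_6 - V_3)/3900 = 0
Collecting terms (coefficients in siemens):
  0.7719·V_1 - 0.0008333·V_2 - 0.0007692·V_4 - 0.7692·V_5 = 0.01648
  0.03213·V_2 - 0.0008333·V_1 - 0.00005556·V_3 - 0.00303·V_4 - 0.02778·V_5 - 0.000303·V_6 = 0
  0.9378·V_3 - 0.00005556·V_2 - 0.8333·V_4 - 0.1·V_5 - 0.0002564·V_6 = 0
  0.9371·V_4 - 0.0007692·V_1 - 0.00303·V_2 - 0.8333·V_3 - 0.1·V_5 = 0
  1.012·V_5 - 0.7692·V_1 - 0.02778·V_2 - 0.1·V_3 - 0.1·V_4 = 0.0005556
  0.0005716·V_6 - 0.000303·V_2 - 0.0002564·V_3 = 0.0001829
Solving these 6 simultaneous equations (Gaussian elimination) gives:
  V_1 = 0.877 V, V_2 = 0.8551 V, V_3 = 0.8392 V, V_4 = 0.8412 V
  V_5 = 0.8569 V, V_6 = 1.15 V
Power in each resistor, P = (ΔV)²/R:
  P_R1 = (0.8392 - 0.8412)²/1.2 = 0.000003245 W
  P_R2 = (0.8551 - 0.8412)²/330 = 0.0000005903 W
  P_R3 = (0.877 - 0.8412)²/1300 = 0.0000009892 W
  P_R4 = (0.8392 - 0.8569)²/10 = 0.00003139 W
  P_R5 = (0.8551 - 1.15)²/3300 = 0.0000263 W
  P_R6 = (15 - 0.877)²/910 = 0.2192 W
  P_R7 = (0.8551 - 0)²/7500 = 0.0000975 W
  P_R8 = (15 - 0.8569)²/27000 = 0.007408 W
  P_R9 = (15 - 1.15)²/82000 = 0.002339 W
  P_R10 = (15 - 0)²/82 = 2.744 W
  P_R11 = (0.877 - 0.8551)²/1200 = 0.0000003998 W
  P_R12 = (0.877 - 0.8569)²/1.3 = 0.0003113 W
  P_R13 = (0.8551 - 0.8392)²/18000 = 0.0000000141 W
  P_R14 = (0.8551 - 0.8569)²/36 = 0.0000000888 W
  P_R15 = (0.8392 - 1.15)²/3900 = 0.00002473 W
  P_R16 = (0.8392 - 0)²/240 = 0.002934 W
  P_R17 = (0.8412 - 0.8569)²/10 = 0.00002479 W
  P_R18 = (0.8569 - 0)²/68 = 0.0108 W
P_total = P_R1 + P_R2 + P_R3 + P_R4 + P_R5 + P_R6 + P_R7 + P_R8 + P_R9 + P_R10 + P_R11 + P_R12 + P_R13 + P_R14 + P_R15 + P_R16 + P_R17 + P_R18 = 2.987 W

Final answer: 2.987 W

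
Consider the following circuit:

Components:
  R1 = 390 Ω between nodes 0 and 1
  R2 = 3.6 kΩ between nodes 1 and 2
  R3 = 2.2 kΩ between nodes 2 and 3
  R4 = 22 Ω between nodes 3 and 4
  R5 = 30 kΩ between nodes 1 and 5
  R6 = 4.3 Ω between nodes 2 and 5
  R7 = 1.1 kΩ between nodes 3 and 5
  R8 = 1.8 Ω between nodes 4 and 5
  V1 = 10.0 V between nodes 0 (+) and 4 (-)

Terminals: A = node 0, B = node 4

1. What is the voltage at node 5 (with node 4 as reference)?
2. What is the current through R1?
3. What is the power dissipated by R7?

Nodal analysis, taking node 4 as the 0 V reference.
Source V1 fixes V_0 = 10 V.
KCL at each unknown node (sum of currents leaving = 0; resistances in Ω):
  Node 1: (V_1 - 10)/390 + (V_1 - V_2)/3600 + (V_1 - V_5)/30000 = 0
  Node 2: (V_2 - V_1)/3600 + (V_2 - V_3)/2200 + (V_2 - V_5)/4.3 = 0
  Node 3: (V_3 - V_2)/2200 + (V_3 - 0)/22 + (V_3 - V_5)/1100 = 0
  Node 5: (V_5 - V_1)/30000 + (V_5 - V_2)/4.3 + (V_5 - V_3)/1100 + (V_5 - 0)/1.8 = 0
Collecting terms (coefficients in siemens):
  0.002875·V_1 - 0.0002778·V_2 - 0.00003333·V_5 = 0.02564
  0.2333·V_2 - 0.0002778·V_1 - 0.0004545·V_3 - 0.2326·V_5 = 0
  0.04682·V_3 - 0.0004545·V_2 - 0.0009091·V_5 = 0
  0.7891·V_5 - 0.00003333·V_1 - 0.2326·V_2 - 0.0009091·V_3 = 0
Solving these 4 simultaneous equations (Gaussian elimination) gives:
  V_1 = 8.92 V, V_2 = 0.01557 V, V_3 = 0.0002476 V, V_5 = 0.004967 V
Part 1:
  Read off the nodal solution: V_5 = 0.004967 V
Part 2:
  I_R1 = (V_0 - V_1)/R1 = (10 - 8.92)/390 = 0.00277 A
  Magnitude: I_R1 = 0.00277 A
Part 3:
  I_R7 = (V_3 - V_5)/R7 = (0.0002476 - 0.004967)/1100 = -0.00000429 A
  P_R7 = I_R7² × R7 = (-0.00000429)² × 1100 = 0.00000002024 W

Final answers:
1. V_5 = 0.004967 V
2. I_R1 = 0.00277 A
3. P_R7 = 2.024e-08 W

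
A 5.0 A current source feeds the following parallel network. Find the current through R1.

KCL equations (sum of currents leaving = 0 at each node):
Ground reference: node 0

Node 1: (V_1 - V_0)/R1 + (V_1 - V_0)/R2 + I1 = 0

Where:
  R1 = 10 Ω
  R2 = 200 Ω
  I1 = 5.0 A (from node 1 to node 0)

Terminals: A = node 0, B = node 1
All resistors sit directly between nodes 0 and 1, so they are in parallel and share one voltage V; the full source current 5 A splits among them.
1/R_par = 1/10 + 1/200 = 0.105 S  =>  R_par = 9.524 Ω
V = I × R_par = 5 × 9.524 = 47.62 V
I_R1 = V/R1 = 47.62/10 = 4.762 A

Final answer: 4.762 A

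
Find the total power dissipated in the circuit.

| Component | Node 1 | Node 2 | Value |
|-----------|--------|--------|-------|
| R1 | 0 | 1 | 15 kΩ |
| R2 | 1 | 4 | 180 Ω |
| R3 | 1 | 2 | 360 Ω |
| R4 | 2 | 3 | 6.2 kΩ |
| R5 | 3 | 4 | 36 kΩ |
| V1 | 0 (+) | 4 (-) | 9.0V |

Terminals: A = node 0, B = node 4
Nodal analysis, taking node 4 as the 0 V reference.
Source V1 fixes V_0 = 9 V.
KCL at each unknown node (sum of currents leaving = 0; resistances in Ω):
  Node 1: (V_1 - 9)/15000 + (V_1 - 0)/180 + (V_1 - V_2)/360 = 0
  Node 2: (V_2 - V_1)/360 + (V_2 - V_3)/6200 = 0
  Node 3: (V_3 - V_2)/6200 + (V_3 - 0)/36000 = 0
Collecting terms (coefficients in siemens):
  0.0084·V_1 - 0.002778·V_2 = 0.0006
  0.002939·V_2 - 0.002778·V_1 - 0.0001613·V_3 = 0
  0.0001891·V_3 - 0.0001613·V_2 = 0
Solving these 3 simultaneous equations (Gaussian elimination) gives:
  V_1 = 0.1063 V, V_2 = 0.1054 V, V_3 = 0.08989 V
Power in each resistor, P = (ΔV)²/R:
  P_R1 = (9 - 0.1063)²/15000 = 0.005273 W
  P_R2 = (0.1063 - 0)²/180 = 0.00006275 W
  P_R3 = (0.1063 - 0.1054)²/360 = 0.000000002245 W
  P_R4 = (0.1054 - 0.08989)²/6200 = 0.00000003866 W
  P_R5 = (0.08989 - 0)²/36000 = 0.0000002245 W
P_total = P_R1 + P_R2 + P_R3 + P_R4 + P_R5 = 0.005336 W

Final answer: 0.005336 W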